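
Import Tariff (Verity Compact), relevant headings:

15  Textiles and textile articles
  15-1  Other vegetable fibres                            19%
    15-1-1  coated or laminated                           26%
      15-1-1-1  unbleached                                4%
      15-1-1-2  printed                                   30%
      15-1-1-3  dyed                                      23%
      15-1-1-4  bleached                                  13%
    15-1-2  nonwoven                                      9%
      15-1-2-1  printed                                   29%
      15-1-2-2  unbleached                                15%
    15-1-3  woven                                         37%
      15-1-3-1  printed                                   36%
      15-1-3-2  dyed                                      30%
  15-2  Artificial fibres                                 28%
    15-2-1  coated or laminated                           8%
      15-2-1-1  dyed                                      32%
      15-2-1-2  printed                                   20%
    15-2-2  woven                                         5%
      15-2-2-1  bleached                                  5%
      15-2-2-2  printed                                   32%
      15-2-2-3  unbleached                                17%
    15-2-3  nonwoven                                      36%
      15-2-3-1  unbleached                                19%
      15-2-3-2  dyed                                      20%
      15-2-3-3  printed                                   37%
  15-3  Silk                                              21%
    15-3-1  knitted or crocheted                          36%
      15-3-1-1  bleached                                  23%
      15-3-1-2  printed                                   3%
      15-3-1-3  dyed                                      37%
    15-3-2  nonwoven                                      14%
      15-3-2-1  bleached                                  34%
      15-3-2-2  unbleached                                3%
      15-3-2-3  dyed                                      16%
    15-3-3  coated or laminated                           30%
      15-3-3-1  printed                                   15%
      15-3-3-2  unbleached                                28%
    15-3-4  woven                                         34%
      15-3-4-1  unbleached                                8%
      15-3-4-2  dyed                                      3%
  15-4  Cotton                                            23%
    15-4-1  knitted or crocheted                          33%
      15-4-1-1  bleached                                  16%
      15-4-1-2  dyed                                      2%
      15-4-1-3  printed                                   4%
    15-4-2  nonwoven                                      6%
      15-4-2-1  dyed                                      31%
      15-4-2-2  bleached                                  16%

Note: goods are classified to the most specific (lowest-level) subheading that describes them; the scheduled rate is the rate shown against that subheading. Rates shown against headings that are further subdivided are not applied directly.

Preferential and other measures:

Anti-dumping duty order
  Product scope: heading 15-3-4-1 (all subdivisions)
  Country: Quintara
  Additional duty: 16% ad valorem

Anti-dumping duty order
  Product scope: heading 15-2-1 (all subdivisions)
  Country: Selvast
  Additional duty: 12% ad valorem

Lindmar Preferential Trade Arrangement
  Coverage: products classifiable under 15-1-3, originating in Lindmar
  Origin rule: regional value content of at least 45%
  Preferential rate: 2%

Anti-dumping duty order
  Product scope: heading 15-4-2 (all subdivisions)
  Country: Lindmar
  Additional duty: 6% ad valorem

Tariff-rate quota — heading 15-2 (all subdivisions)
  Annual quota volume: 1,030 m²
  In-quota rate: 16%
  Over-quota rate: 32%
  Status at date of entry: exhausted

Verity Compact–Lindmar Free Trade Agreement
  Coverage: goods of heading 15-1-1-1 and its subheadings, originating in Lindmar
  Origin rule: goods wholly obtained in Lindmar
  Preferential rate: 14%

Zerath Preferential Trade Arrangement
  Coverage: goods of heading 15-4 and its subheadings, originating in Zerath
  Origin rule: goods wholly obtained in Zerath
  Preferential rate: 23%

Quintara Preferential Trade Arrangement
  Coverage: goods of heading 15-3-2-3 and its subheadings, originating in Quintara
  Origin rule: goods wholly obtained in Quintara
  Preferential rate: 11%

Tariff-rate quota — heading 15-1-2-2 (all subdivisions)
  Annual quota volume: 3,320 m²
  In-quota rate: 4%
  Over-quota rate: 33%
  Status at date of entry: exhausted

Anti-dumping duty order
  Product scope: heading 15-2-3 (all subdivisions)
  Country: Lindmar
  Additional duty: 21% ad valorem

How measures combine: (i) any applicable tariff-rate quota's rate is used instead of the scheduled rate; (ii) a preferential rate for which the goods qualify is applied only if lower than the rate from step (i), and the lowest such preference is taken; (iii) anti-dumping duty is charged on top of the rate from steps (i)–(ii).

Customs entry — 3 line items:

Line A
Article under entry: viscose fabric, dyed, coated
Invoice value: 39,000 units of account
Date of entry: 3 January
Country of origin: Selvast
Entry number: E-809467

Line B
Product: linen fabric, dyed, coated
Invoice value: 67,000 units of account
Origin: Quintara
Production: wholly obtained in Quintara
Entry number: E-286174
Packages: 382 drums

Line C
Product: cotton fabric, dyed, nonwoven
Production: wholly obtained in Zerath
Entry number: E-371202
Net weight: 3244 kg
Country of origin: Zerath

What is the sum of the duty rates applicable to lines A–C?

Line A: viscose → 15-2; coated → 15-2-1; dyed → 15-2-1-1. Scheduled 32%. quota on 15-2 exhausted → over-quota 32%; anti-dumping (Selvast, 15-2-1): +12%; total 32% + 12% = 44%. → 44%.
Line B: linen → 15-1; coated → 15-1-1; dyed → 15-1-1-3. Scheduled 23%. Quintara agreement on 15-3-2-3: 15-1-1-3 not covered. → 23%.
Line C: cotton → 15-4; nonwoven → 15-4-2; dyed → 15-4-2-1. Scheduled 31%. Zerath agreement on 15-4: wholly obtained → 23% available; preferential 23%. → 23%.
Sum: 44% + 23% + 23% = 90%.

90%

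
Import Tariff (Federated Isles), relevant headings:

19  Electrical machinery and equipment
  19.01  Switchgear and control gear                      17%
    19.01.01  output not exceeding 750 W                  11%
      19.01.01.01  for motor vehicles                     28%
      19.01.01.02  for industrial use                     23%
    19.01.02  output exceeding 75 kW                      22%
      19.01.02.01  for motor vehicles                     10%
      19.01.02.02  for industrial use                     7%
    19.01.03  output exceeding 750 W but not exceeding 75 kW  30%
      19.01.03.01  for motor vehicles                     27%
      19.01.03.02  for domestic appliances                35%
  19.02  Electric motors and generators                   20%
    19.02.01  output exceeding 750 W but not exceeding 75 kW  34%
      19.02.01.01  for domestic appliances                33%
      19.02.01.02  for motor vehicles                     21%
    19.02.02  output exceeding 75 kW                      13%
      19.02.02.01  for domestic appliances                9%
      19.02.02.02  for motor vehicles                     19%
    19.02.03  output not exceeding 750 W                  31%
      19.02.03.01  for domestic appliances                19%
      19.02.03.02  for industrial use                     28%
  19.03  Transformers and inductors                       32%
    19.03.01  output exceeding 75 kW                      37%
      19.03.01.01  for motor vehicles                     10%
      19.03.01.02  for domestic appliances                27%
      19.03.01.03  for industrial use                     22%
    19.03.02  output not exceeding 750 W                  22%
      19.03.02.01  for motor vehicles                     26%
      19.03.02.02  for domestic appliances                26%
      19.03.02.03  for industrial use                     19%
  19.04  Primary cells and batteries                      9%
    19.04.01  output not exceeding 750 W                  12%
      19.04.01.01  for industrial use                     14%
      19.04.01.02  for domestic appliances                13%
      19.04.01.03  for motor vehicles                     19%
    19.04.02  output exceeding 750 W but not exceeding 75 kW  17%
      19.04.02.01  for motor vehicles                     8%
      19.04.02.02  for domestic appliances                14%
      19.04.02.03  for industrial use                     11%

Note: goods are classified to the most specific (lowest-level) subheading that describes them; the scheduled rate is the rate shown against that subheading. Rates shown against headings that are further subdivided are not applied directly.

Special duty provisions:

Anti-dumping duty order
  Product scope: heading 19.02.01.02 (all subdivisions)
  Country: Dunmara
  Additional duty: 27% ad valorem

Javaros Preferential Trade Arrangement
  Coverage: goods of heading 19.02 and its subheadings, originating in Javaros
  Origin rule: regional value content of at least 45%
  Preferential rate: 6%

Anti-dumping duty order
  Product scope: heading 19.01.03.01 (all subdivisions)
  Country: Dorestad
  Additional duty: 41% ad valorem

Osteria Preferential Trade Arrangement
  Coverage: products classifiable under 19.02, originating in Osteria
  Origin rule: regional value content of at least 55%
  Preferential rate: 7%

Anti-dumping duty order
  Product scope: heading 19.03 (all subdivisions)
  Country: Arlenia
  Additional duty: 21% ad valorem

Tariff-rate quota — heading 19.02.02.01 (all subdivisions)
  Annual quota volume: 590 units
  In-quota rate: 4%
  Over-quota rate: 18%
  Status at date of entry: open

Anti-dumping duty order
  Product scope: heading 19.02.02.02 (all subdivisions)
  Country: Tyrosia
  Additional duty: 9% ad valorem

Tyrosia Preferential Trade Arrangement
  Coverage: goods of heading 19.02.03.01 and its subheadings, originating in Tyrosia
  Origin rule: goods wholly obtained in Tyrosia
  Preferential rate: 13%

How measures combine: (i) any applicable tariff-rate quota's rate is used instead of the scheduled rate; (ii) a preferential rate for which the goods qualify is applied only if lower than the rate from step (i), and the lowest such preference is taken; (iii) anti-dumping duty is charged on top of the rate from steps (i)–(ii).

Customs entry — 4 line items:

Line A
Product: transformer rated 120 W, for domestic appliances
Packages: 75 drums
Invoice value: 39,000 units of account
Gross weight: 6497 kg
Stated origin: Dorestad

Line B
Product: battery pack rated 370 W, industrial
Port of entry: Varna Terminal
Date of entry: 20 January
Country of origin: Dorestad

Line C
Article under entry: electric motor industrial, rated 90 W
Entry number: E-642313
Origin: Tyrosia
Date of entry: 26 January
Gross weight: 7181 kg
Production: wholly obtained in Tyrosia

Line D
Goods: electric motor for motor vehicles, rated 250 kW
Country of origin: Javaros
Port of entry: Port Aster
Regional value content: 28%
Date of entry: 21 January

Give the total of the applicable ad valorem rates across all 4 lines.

87%

Line A: transformer → 19.03; rated 120 W → 19.03.02; for domestic appliances → 19.03.02.02. Scheduled 26%. No special measure applies. → 26%.
Line B: battery pack → 19.04; rated 370 W → 19.04.01; industrial → 19.04.01.01. Scheduled 14%. No special measure applies. → 14%.
Line C: electric motor → 19.02; rated 90 W → 19.02.03; industrial → 19.02.03.02. Scheduled 28%. Tyrosia agreement on 19.02.03.01: 19.02.03.02 not covered. → 28%.
Line D: electric motor → 19.02; rated 250 kW → 19.02.02; for motor vehicles → 19.02.02.02. Scheduled 19%. Javaros agreement on 19.02: RVC < 45%. → 19%.
Sum: 26% + 14% + 28% + 19% = 87%.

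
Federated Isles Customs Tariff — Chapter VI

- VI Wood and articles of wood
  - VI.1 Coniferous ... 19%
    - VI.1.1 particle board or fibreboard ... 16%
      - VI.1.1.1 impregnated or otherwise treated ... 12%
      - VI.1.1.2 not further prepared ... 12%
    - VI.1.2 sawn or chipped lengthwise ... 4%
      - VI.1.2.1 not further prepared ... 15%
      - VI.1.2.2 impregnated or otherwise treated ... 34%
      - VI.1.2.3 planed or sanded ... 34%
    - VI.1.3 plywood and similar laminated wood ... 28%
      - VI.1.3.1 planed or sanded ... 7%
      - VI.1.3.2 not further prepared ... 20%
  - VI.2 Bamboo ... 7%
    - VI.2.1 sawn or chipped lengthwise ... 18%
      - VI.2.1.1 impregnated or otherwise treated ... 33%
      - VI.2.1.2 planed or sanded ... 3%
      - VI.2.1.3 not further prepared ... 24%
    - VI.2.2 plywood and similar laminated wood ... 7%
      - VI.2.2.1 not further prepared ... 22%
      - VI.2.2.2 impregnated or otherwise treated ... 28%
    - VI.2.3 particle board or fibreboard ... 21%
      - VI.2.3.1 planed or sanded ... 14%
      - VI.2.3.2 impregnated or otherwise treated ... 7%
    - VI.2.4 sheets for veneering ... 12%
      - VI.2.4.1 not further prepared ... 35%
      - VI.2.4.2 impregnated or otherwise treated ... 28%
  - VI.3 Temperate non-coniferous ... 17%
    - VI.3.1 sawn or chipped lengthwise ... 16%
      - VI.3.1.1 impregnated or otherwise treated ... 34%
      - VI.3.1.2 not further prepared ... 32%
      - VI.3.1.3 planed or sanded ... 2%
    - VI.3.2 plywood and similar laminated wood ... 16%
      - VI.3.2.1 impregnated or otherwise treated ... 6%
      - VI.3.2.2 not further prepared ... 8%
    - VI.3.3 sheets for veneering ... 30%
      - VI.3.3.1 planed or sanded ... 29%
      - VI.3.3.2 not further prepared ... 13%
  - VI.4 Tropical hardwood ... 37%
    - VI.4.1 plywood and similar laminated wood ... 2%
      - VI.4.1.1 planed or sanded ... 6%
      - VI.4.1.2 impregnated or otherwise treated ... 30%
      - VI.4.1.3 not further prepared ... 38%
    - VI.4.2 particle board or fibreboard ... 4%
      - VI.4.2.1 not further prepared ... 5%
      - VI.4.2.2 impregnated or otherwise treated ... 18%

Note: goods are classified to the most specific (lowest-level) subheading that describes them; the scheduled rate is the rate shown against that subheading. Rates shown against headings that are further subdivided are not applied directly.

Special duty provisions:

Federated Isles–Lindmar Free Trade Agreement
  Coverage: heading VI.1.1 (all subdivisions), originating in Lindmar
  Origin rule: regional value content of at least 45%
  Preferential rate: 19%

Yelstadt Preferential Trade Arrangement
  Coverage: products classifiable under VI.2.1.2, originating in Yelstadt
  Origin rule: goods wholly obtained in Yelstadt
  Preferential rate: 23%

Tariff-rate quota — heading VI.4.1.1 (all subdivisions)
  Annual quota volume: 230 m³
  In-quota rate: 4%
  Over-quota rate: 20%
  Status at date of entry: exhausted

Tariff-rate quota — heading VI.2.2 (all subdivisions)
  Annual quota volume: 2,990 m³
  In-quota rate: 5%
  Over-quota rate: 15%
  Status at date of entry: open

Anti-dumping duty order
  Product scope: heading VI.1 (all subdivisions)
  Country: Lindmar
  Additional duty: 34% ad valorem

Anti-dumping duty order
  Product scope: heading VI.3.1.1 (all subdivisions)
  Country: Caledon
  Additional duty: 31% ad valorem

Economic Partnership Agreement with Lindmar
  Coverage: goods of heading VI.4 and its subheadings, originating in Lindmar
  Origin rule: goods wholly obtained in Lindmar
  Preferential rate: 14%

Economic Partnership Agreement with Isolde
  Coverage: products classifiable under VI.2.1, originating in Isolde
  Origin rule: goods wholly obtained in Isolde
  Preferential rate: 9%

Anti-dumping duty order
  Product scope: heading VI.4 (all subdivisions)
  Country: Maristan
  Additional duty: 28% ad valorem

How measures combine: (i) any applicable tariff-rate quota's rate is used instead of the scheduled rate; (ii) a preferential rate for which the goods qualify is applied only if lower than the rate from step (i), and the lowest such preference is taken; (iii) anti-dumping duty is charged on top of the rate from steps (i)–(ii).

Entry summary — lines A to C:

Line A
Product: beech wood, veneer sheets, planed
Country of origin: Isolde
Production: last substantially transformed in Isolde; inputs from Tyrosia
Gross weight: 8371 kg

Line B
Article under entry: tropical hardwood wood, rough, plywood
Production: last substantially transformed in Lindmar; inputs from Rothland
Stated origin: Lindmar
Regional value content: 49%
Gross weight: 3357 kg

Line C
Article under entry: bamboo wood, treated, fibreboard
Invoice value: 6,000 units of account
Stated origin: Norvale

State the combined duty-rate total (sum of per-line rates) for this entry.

Line A: beech → VI.3; veneer sheets → VI.3.3; planed → VI.3.3.1. Scheduled 29%. Isolde agreement on VI.2.1: VI.3.3.1 not covered. → 29%.
Line B: tropical hardwood → VI.4; plywood → VI.4.1; rough → VI.4.1.3. Scheduled 38%. Lindmar agreement on VI.1.1: VI.4.1.3 not covered; Lindmar agreement on VI.4: not wholly obtained. → 38%.
Line C: bamboo → VI.2; fibreboard → VI.2.3; treated → VI.2.3.2. Scheduled 7%. No special measure applies. → 7%.
Sum: 29% + 38% + 7% = 74%.

74%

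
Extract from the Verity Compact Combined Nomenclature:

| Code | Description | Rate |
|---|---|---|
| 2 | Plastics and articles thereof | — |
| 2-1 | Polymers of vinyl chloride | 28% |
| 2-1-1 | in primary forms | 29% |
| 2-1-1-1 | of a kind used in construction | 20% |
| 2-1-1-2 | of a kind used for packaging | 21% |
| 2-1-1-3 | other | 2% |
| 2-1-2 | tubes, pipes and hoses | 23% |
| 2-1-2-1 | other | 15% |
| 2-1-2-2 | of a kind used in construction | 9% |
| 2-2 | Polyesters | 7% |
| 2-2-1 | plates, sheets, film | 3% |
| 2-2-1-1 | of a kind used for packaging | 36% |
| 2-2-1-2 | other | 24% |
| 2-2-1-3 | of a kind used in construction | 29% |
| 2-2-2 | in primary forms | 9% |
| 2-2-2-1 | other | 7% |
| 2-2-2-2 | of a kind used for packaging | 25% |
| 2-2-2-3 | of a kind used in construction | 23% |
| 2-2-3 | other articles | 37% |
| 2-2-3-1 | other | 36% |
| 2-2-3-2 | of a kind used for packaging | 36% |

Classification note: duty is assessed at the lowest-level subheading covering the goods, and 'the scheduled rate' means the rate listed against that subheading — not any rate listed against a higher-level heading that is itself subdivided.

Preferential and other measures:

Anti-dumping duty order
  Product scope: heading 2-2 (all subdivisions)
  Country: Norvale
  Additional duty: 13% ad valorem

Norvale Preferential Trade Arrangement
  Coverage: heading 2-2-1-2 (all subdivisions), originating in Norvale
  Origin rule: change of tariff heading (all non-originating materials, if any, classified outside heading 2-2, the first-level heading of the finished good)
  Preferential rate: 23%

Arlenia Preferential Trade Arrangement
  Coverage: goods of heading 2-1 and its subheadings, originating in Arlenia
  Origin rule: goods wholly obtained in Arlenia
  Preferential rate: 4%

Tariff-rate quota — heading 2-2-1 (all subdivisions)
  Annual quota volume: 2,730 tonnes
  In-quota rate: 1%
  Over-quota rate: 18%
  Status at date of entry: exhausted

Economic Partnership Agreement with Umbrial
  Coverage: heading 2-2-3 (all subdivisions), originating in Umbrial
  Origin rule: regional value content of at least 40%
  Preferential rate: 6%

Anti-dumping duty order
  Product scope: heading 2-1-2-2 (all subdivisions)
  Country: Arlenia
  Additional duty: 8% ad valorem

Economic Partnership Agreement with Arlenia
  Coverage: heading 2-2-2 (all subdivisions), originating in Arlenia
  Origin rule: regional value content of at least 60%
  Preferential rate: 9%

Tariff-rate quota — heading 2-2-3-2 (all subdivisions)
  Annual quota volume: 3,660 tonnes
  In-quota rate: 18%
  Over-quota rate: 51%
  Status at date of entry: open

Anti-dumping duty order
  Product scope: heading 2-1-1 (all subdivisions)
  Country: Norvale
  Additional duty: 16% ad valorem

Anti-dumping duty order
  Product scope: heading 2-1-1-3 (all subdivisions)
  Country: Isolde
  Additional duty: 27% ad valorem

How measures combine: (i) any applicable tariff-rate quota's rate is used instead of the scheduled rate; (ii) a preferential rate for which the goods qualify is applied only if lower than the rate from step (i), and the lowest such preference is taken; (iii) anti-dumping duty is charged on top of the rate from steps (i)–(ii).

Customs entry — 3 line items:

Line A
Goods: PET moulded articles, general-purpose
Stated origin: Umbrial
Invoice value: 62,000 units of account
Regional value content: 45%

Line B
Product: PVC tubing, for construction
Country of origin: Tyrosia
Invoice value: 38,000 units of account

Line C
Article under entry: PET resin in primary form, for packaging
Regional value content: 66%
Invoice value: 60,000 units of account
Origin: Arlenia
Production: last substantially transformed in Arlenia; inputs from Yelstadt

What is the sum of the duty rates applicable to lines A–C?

Line A: PET → 2-2; moulded articles → 2-2-3; general-purpose → 2-2-3-1. Scheduled 36%. Umbrial agreement on 2-2-3: RVC ≥ 40% → 6% available; preferential 6%. → 6%.
Line B: PVC → 2-1; tubing → 2-1-2; for construction → 2-1-2-2. Scheduled 9%. No special measure applies. → 9%.
Line C: PET → 2-2; resin in primary form → 2-2-2; for packaging → 2-2-2-2. Scheduled 25%. Arlenia agreement on 2-1: 2-2-2-2 not covered; Arlenia agreement on 2-2-2: RVC ≥ 60% → 9% available; preferential 9%. → 9%.
Sum: 6% + 9% + 9% = 24%.

24%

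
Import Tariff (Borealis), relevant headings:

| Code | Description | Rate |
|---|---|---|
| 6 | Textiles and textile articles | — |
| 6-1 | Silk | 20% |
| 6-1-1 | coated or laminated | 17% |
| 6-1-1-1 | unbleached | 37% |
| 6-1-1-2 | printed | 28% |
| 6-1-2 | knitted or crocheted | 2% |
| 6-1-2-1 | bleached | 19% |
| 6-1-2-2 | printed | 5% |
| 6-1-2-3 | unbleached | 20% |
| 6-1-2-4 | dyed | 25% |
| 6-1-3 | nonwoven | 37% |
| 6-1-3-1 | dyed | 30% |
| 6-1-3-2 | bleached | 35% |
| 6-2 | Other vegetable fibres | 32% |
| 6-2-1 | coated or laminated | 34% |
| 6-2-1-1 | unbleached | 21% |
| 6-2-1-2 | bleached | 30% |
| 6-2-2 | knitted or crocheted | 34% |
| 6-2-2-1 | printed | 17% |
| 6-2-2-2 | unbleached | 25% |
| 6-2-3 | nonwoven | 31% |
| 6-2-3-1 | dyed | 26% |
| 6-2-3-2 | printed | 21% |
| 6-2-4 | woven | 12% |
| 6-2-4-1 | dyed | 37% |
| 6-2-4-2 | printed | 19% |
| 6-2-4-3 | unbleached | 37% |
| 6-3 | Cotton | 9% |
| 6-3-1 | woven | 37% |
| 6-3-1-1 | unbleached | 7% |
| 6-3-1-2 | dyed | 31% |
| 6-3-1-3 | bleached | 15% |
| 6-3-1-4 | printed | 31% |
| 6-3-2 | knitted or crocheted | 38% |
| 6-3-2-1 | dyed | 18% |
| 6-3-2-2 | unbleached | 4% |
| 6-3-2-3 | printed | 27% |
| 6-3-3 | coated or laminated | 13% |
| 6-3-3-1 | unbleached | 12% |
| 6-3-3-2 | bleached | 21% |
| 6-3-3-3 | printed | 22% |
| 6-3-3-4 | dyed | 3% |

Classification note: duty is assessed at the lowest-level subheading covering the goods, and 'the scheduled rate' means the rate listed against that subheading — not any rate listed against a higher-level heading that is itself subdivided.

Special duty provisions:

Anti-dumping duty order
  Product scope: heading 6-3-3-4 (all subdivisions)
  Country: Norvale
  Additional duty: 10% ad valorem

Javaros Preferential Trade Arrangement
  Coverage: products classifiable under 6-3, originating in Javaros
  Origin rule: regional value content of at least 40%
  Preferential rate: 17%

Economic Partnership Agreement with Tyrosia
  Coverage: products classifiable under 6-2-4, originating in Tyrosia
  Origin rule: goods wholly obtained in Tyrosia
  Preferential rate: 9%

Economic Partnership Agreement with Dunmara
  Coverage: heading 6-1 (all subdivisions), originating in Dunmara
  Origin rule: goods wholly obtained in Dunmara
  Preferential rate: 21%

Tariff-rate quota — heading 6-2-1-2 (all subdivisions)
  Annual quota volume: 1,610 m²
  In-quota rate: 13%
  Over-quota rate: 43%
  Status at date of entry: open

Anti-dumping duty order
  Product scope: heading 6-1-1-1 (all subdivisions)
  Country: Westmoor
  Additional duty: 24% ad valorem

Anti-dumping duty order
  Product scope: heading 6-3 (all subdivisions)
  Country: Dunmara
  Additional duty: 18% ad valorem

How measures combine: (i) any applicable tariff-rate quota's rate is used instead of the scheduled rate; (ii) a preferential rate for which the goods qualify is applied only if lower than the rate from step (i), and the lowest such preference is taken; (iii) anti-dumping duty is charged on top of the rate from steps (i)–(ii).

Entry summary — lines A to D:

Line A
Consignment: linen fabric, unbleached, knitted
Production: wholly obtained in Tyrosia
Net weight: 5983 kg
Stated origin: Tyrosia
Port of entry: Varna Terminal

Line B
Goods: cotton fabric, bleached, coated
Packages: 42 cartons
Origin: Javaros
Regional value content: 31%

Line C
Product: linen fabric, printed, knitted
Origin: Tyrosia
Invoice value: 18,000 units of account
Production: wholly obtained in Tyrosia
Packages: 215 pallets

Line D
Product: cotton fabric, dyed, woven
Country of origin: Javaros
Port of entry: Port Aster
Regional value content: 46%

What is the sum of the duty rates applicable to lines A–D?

80%

Line A: linen → 6-2; knitted → 6-2-2; unbleached → 6-2-2-2. Scheduled 25%. Tyrosia agreement on 6-2-4: 6-2-2-2 not covered. → 25%.
Line B: cotton → 6-3; coated → 6-3-3; bleached → 6-3-3-2. Scheduled 21%. Javaros agreement on 6-3: RVC < 40%. → 21%.
Line C: linen → 6-2; knitted → 6-2-2; printed → 6-2-2-1. Scheduled 17%. Tyrosia agreement on 6-2-4: 6-2-2-1 not covered. → 17%.
Line D: cotton → 6-3; woven → 6-3-1; dyed → 6-3-1-2. Scheduled 31%. Javaros agreement on 6-3: RVC ≥ 40% → 17% available; preferential 17%. → 17%.
Sum: 25% + 21% + 17% + 17% = 80%.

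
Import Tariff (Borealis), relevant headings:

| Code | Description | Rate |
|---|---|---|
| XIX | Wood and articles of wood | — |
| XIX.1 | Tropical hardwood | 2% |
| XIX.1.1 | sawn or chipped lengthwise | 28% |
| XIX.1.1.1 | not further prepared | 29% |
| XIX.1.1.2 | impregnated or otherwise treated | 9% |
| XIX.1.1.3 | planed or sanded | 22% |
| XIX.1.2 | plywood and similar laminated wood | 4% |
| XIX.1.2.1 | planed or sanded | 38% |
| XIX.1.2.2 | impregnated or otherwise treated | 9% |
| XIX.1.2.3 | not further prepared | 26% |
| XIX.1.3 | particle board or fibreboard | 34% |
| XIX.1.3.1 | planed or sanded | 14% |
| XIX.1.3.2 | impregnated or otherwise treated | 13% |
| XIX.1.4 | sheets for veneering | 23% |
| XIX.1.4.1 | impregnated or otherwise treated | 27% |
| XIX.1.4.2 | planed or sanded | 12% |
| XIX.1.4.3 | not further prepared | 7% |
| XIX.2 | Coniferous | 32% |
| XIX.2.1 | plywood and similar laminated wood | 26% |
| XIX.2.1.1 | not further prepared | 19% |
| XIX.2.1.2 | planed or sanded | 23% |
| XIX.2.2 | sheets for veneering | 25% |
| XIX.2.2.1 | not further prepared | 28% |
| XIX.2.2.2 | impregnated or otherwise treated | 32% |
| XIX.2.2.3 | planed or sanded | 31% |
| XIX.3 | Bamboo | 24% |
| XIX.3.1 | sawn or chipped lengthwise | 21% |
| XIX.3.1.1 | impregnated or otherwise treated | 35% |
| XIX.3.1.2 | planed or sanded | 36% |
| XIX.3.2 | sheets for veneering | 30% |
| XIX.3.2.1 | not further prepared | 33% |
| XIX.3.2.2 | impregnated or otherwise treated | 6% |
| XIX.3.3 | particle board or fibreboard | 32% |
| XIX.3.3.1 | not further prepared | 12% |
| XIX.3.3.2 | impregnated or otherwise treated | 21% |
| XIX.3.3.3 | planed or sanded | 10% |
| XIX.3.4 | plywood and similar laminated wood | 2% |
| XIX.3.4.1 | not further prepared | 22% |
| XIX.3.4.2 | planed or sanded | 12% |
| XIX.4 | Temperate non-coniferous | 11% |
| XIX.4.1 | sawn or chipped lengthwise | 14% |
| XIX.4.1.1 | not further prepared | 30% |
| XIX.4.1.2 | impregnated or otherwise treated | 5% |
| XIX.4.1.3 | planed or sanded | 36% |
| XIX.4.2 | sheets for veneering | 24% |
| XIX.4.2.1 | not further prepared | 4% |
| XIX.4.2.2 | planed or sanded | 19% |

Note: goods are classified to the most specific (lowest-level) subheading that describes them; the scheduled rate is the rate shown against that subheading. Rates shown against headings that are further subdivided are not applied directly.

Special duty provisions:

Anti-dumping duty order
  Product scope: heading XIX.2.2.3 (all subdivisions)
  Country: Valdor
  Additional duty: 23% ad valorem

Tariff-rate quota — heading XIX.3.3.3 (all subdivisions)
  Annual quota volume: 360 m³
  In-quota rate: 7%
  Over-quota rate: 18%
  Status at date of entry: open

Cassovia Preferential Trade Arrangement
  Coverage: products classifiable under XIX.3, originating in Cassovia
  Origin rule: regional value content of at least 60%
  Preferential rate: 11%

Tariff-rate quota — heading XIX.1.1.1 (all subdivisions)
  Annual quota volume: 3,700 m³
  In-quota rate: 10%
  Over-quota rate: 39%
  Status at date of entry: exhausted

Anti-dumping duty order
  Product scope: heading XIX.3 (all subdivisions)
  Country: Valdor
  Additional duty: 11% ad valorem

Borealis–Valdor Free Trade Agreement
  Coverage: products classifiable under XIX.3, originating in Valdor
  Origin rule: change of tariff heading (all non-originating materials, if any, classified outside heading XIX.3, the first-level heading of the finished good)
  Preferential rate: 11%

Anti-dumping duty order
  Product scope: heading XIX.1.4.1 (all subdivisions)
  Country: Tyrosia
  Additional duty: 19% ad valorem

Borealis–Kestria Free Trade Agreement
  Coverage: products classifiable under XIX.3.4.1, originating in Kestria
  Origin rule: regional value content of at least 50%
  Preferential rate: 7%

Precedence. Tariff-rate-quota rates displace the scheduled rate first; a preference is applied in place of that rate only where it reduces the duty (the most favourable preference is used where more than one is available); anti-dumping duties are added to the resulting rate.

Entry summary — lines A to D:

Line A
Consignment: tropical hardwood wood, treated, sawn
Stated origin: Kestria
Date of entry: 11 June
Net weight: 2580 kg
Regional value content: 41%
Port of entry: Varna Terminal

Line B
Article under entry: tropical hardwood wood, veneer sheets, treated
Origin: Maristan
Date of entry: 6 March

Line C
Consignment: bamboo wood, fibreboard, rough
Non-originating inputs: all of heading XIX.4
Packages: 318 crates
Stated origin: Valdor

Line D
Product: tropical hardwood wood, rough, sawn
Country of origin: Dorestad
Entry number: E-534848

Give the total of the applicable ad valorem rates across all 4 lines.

97%

Line A: tropical hardwood → XIX.1; sawn → XIX.1.1; treated → XIX.1.1.2. Scheduled 9%. Kestria agreement on XIX.3.4.1: XIX.1.1.2 not covered. → 9%.
Line B: tropical hardwood → XIX.1; veneer sheets → XIX.1.4; treated → XIX.1.4.1. Scheduled 27%. No special measure applies. → 27%.
Line C: bamboo → XIX.3; fibreboard → XIX.3.3; rough → XIX.3.3.1. Scheduled 12%. Valdor agreement on XIX.3: CTH met → 11% available; preferential 11%; anti-dumping (Valdor, XIX.3): +11%; total 11% + 11% = 22%. → 22%.
Line D: tropical hardwood → XIX.1; sawn → XIX.1.1; rough → XIX.1.1.1. Scheduled 29%. quota on XIX.1.1.1 exhausted → over-quota 39%. → 39%.
Sum: 9% + 27% + 22% + 39% = 97%.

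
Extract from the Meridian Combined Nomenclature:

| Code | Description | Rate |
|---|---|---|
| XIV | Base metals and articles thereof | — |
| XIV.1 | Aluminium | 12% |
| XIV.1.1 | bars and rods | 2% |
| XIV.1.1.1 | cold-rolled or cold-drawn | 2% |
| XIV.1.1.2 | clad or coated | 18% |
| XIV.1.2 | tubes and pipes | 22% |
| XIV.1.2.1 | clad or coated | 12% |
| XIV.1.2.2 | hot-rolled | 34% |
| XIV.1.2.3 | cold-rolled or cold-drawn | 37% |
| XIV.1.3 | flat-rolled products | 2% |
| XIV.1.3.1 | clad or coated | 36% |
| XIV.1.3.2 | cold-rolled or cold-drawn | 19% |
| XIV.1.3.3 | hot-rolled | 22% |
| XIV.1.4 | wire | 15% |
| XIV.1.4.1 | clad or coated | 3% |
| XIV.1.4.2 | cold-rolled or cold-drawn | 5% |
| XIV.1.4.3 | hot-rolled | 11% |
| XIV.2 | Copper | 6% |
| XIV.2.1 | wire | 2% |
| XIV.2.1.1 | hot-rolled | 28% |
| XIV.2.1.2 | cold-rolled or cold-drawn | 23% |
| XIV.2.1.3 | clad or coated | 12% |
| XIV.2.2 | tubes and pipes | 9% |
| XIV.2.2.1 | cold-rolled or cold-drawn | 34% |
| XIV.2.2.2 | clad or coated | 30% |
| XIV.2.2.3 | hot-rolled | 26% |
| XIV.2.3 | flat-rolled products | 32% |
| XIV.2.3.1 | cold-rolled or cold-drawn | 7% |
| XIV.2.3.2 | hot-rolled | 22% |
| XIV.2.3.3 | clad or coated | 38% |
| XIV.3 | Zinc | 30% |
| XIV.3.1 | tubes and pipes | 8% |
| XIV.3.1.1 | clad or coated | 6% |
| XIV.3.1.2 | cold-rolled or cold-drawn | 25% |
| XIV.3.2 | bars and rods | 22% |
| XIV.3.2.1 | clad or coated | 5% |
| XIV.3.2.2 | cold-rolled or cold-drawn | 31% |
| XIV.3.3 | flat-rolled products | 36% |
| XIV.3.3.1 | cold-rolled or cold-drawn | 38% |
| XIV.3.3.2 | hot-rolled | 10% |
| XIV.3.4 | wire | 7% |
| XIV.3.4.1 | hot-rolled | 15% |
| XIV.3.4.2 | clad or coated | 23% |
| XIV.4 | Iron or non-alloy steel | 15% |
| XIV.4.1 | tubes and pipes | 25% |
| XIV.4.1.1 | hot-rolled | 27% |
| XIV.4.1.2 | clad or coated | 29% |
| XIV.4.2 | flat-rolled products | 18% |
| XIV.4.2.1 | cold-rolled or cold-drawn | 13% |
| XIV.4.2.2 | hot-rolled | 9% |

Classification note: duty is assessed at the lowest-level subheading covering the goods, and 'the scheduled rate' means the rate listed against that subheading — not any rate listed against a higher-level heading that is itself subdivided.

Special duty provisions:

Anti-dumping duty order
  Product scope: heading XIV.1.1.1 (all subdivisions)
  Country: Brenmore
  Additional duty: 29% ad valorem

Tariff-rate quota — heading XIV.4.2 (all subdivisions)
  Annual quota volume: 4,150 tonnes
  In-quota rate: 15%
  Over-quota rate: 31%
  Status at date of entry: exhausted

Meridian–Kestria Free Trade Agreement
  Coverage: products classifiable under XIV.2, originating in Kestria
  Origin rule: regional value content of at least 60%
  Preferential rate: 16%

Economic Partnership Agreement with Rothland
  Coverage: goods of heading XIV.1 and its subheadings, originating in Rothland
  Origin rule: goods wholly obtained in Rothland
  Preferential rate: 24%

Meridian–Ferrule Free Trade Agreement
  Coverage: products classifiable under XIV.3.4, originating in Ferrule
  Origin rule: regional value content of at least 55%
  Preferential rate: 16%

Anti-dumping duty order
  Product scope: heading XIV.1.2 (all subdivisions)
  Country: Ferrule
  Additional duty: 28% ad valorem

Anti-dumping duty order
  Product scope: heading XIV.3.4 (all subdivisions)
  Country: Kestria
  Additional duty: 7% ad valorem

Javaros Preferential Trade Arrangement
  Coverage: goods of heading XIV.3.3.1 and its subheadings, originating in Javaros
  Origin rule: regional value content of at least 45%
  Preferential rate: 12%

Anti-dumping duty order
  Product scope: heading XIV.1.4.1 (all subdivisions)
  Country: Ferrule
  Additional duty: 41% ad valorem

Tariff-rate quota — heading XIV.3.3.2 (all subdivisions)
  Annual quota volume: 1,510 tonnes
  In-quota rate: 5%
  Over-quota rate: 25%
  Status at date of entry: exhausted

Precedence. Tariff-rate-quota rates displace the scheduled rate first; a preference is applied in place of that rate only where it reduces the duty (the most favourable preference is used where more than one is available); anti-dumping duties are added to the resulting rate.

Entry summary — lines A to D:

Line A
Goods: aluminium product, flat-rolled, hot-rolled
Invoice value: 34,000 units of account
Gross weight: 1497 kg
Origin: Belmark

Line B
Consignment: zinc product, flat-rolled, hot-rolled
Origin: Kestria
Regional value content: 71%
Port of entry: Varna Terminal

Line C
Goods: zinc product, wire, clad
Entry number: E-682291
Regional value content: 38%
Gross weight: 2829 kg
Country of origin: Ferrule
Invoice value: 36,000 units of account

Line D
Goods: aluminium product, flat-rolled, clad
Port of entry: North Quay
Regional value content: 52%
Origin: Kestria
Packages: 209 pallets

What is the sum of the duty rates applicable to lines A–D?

Line A: aluminium → XIV.1; flat-rolled → XIV.1.3; hot-rolled → XIV.1.3.3. Scheduled 22%. No special measure applies. → 22%.
Line B: zinc → XIV.3; flat-rolled → XIV.3.3; hot-rolled → XIV.3.3.2. Scheduled 10%. quota on XIV.3.3.2 exhausted → over-quota 25%; Kestria agreement on XIV.2: XIV.3.3.2 not covered. → 25%.
Line C: zinc → XIV.3; wire → XIV.3.4; clad → XIV.3.4.2. Scheduled 23%. Ferrule agreement on XIV.3.4: RVC < 55%. → 23%.
Line D: aluminium → XIV.1; flat-rolled → XIV.1.3; clad → XIV.1.3.1. Scheduled 36%. Kestria agreement on XIV.2: XIV.1.3.1 not covered. → 36%.
Sum: 22% + 25% + 23% + 36% = 106%.

106%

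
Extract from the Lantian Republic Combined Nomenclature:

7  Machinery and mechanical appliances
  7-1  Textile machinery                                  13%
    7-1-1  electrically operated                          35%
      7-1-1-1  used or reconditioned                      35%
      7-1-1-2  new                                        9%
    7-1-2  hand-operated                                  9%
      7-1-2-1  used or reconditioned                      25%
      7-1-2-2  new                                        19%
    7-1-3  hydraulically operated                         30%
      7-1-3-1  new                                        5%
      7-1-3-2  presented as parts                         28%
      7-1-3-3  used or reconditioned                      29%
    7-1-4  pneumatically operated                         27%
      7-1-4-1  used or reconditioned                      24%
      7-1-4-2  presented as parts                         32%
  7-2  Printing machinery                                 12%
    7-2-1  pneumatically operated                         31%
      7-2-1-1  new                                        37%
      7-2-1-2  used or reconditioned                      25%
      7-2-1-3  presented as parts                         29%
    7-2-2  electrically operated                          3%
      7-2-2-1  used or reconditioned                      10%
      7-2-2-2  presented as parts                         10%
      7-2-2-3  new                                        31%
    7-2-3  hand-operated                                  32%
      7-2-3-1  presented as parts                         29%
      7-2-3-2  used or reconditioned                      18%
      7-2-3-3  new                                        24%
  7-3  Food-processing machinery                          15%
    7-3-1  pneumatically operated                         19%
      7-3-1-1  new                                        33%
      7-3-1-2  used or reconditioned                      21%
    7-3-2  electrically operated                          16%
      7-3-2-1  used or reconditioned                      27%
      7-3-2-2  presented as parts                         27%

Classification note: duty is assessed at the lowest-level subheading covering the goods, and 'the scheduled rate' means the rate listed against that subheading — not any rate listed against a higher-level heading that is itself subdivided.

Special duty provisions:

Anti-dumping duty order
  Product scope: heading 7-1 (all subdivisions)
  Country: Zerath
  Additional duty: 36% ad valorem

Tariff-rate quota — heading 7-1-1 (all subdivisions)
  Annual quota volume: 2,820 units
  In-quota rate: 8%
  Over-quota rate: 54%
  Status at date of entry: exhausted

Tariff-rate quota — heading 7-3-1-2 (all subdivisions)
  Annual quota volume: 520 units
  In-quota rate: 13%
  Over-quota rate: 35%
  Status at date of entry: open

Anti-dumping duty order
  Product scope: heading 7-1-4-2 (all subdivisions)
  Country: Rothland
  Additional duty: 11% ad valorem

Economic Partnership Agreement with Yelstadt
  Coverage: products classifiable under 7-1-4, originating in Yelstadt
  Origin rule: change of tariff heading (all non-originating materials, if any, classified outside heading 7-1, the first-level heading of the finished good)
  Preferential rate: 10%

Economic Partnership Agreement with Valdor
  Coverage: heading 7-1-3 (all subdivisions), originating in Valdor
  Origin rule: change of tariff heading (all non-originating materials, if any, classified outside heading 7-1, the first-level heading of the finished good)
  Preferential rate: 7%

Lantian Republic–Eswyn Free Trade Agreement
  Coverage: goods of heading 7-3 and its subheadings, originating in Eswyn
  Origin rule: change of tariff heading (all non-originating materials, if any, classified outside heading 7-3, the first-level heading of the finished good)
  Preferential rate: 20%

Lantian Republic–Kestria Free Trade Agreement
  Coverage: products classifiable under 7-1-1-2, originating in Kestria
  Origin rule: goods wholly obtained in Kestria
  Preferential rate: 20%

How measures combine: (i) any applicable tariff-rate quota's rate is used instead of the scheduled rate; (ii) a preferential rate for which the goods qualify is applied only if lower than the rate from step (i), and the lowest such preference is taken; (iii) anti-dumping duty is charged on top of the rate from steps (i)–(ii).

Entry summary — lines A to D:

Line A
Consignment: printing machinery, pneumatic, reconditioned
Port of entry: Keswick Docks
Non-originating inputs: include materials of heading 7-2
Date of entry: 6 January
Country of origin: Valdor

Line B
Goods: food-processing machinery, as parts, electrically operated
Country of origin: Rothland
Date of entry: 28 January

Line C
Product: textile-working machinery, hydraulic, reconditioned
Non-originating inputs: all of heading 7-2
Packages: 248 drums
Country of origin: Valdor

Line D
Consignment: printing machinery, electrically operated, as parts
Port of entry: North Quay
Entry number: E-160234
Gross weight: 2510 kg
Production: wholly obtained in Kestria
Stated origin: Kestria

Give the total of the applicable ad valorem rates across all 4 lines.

Line A: printing → 7-2; pneumatic → 7-2-1; reconditioned → 7-2-1-2. Scheduled 25%. Valdor agreement on 7-1-3: 7-2-1-2 not covered. → 25%.
Line B: food-processing → 7-3; electrically operated → 7-3-2; as parts → 7-3-2-2. Scheduled 27%. No special measure applies. → 27%.
Line C: textile-working → 7-1; hydraulic → 7-1-3; reconditioned → 7-1-3-3. Scheduled 29%. Valdor agreement on 7-1-3: CTH met → 7% available; preferential 7%. → 7%.
Line D: printing → 7-2; electrically operated → 7-2-2; as parts → 7-2-2-2. Scheduled 10%. Kestria agreement on 7-1-1-2: 7-2-2-2 not covered. → 10%.
Sum: 25% + 27% + 7% + 10% = 69%.

69%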